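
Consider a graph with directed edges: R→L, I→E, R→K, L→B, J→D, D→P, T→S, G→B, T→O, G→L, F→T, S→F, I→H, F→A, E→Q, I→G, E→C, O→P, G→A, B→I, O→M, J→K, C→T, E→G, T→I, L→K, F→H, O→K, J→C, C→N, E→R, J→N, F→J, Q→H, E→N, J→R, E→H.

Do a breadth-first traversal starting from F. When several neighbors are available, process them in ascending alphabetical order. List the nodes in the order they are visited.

F -> A -> H -> J -> T -> C -> D -> K -> N -> R -> I -> O -> S -> P -> L -> E -> G -> M -> B -> Q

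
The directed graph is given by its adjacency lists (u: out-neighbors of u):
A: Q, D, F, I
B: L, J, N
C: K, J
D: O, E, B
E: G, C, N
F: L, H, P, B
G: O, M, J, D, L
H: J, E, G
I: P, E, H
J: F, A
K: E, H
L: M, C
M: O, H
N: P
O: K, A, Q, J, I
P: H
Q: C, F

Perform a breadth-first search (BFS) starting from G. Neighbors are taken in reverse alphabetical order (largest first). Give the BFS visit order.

Visit G; enqueue O, M, L, J, D → queue [O, M, L, J, D]
Visit O; enqueue Q, K, I, A → queue [M, L, J, D, Q, K, I, A]
Visit M; enqueue H → queue [L, J, D, Q, K, I, A, H]
Visit L; enqueue C → queue [J, D, Q, K, I, A, H, C]
Visit J; enqueue F → queue [D, Q, K, I, A, H, C, F]
Visit D; enqueue E, B → queue [Q, K, I, A, H, C, F, E, B]
Visit Q → queue [K, I, A, H, C, F, E, B]
Visit K → queue [I, A, H, C, F, E, B]
Visit I; enqueue P → queue [A, H, C, F, E, B, P]
Visit A → queue [H, C, F, E, B, P]
Visit H → queue [C, F, E, B, P]
Visit C → queue [F, E, B, P]
Visit F → queue [E, B, P]
Visit E; enqueue N → queue [B, P, N]
Visit B → queue [P, N]
Visit P → queue [N]
Visit N → queue []

G → O → M → L → J → D → Q → K → I → A → H → C → F → E → B → P → N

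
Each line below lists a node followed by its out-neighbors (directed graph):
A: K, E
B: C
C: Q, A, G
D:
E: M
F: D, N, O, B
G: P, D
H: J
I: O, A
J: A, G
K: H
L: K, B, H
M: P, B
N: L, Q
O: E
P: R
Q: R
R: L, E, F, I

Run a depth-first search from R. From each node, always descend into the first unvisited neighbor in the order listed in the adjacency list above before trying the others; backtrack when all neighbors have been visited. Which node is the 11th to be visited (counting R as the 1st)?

C

Visit R
R → L
L → K
K → H
H → J
J → A
A → E
E → M
M → P
M → B
B → C
C → Q
C → G
G → D
R → F
F → N
F → O
R → I

Visit order: R, L, K, H, J, A, E, M, P, B, C, Q, G, D, F, N, O, I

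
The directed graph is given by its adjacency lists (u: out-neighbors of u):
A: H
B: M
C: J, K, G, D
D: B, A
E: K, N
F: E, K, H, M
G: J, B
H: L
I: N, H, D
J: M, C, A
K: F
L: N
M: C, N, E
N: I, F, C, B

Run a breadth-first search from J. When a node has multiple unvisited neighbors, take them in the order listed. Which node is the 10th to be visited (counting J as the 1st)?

Visit J; enqueue M, C, A → queue [M, C, A]
Visit M; enqueue N, E → queue [C, A, N, E]
Visit C; enqueue K, G, D → queue [A, N, E, K, G, D]
Visit A; enqueue H → queue [N, E, K, G, D, H]
Visit N; enqueue I, F, B → queue [E, K, G, D, H, I, F, B]
Visit E → queue [K, G, D, H, I, F, B]
Visit K → queue [G, D, H, I, F, B]
Visit G → queue [D, H, I, F, B]
Visit D → queue [H, I, F, B]
Visit H; enqueue L → queue [I, F, B, L]
Visit I → queue [F, B, L]
Visit F → queue [B, L]
Visit B → queue [L]
Visit L → queue []

Visit order: J, M, C, A, N, E, K, G, D, H, I, F, B, L

H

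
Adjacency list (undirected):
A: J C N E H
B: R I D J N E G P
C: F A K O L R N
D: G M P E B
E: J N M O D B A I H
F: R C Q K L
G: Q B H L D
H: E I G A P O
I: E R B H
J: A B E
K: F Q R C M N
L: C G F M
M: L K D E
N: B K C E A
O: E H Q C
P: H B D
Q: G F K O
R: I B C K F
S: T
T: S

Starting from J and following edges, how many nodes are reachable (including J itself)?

BFS from J visits: J, A, B, E, C, N, H, R, I, D, G, P, M, O, F, K, L, Q
Reachable nodes: 18 of 20 total.

18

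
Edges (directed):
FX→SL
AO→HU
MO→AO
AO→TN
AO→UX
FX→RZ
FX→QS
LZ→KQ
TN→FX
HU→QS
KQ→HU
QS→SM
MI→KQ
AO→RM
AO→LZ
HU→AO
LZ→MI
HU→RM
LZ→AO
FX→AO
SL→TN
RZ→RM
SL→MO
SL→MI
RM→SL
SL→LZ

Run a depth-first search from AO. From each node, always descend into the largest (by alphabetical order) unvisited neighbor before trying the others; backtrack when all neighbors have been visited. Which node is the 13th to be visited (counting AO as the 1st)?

Visit AO
AO → UX
AO → TN
TN → FX
FX → SL
SL → MO
SL → MI
MI → KQ
KQ → HU
HU → RM
HU → QS
QS → SM
SL → LZ
FX → RZ

Visit order: AO, UX, TN, FX, SL, MO, MI, KQ, HU, RM, QS, SM, LZ, RZ

LZ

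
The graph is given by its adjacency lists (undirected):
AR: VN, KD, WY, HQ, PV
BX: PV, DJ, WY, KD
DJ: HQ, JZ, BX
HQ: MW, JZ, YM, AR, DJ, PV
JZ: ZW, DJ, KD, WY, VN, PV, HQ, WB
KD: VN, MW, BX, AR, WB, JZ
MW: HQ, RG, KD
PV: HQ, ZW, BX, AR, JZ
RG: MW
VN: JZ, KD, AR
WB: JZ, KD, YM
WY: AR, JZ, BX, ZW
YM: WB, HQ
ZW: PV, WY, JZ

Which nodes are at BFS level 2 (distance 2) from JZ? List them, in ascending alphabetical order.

AR, BX, MW, YM

Level 0: JZ
Level 1: DJ, HQ, KD, PV, VN, WB, WY, ZW
Level 2: AR, BX, MW, YM
Level 3: RG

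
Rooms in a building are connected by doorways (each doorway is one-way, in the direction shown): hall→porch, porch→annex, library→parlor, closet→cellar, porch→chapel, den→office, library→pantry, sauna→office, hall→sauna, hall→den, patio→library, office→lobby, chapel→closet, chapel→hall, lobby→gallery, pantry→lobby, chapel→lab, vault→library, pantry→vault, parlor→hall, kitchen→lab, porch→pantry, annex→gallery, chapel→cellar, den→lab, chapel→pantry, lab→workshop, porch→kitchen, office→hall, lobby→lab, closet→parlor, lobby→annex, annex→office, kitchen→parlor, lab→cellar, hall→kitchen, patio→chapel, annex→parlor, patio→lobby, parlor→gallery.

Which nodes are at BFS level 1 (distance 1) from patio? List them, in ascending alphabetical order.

chapel, library, lobby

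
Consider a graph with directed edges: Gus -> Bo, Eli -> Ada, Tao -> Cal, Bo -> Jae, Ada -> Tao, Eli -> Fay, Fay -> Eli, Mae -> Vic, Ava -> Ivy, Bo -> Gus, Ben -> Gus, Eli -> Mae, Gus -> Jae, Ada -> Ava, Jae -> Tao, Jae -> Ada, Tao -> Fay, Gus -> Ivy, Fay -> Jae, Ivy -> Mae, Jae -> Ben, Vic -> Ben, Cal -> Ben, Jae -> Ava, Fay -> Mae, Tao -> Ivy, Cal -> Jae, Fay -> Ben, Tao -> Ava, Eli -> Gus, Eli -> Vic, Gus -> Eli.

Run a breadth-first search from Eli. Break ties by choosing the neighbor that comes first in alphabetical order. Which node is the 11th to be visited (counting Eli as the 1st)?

Visit Eli; enqueue Ada, Fay, Gus, Mae, Vic → queue [Ada, Fay, Gus, Mae, Vic]
Visit Ada; enqueue Ava, Tao → queue [Fay, Gus, Mae, Vic, Ava, Tao]
Visit Fay; enqueue Ben, Jae → queue [Gus, Mae, Vic, Ava, Tao, Ben, Jae]
Visit Gus; enqueue Bo, Ivy → queue [Mae, Vic, Ava, Tao, Ben, Jae, Bo, Ivy]
Visit Mae → queue [Vic, Ava, Tao, Ben, Jae, Bo, Ivy]
Visit Vic → queue [Ava, Tao, Ben, Jae, Bo, Ivy]
Visit Ava → queue [Tao, Ben, Jae, Bo, Ivy]
Visit Tao; enqueue Cal → queue [Ben, Jae, Bo, Ivy, Cal]
Visit Ben → queue [Jae, Bo, Ivy, Cal]
Visit Jae → queue [Bo, Ivy, Cal]
Visit Bo → queue [Ivy, Cal]
Visit Ivy → queue [Cal]
Visit Cal → queue []

Visit order: Eli, Ada, Fay, Gus, Mae, Vic, Ava, Tao, Ben, Jae, Bo, Ivy, Cal

Bo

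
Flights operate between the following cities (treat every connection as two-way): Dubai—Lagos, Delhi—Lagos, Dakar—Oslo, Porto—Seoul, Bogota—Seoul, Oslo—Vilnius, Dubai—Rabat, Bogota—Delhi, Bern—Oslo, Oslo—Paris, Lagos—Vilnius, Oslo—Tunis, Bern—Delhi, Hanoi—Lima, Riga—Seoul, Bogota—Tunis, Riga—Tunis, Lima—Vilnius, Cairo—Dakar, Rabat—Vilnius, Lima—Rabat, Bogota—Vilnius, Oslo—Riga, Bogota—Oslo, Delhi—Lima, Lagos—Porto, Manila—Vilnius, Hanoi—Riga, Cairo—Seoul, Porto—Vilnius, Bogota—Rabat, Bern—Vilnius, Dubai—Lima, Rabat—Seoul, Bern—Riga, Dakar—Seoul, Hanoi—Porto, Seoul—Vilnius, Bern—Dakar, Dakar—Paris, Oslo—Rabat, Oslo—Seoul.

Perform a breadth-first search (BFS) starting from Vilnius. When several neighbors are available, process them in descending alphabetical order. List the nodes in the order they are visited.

Visit Vilnius; enqueue Seoul, Rabat, Porto, Oslo, Manila, Lima, Lagos, Bogota, Bern → queue [Seoul, Rabat, Porto, Oslo, Manila, Lima, Lagos, Bogota, Bern]
Visit Seoul; enqueue Riga, Dakar, Cairo → queue [Rabat, Porto, Oslo, Manila, Lima, Lagos, Bogota, Bern, Riga, Dakar, Cairo]
Visit Rabat; enqueue Dubai → queue [Porto, Oslo, Manila, Lima, Lagos, Bogota, Bern, Riga, Dakar, Cairo, Dubai]
Visit Porto; enqueue Hanoi → queue [Oslo, Manila, Lima, Lagos, Bogota, Bern, Riga, Dakar, Cairo, Dubai, Hanoi]
Visit Oslo; enqueue Tunis, Paris → queue [Manila, Lima, Lagos, Bogota, Bern, Riga, Dakar, Cairo, Dubai, Hanoi, Tunis, Paris]
Visit Manila → queue [Lima, Lagos, Bogota, Bern, Riga, Dakar, Cairo, Dubai, Hanoi, Tunis, Paris]
Visit Lima; enqueue Delhi → queue [Lagos, Bogota, Bern, Riga, Dakar, Cairo, Dubai, Hanoi, Tunis, Paris, Delhi]
Visit Lagos → queue [Bogota, Bern, Riga, Dakar, Cairo, Dubai, Hanoi, Tunis, Paris, Delhi]
Visit Bogota → queue [Bern, Riga, Dakar, Cairo, Dubai, Hanoi, Tunis, Paris, Delhi]
Visit Bern → queue [Riga, Dakar, Cairo, Dubai, Hanoi, Tunis, Paris, Delhi]
Visit Riga → queue [Dakar, Cairo, Dubai, Hanoi, Tunis, Paris, Delhi]
Visit Dakar → queue [Cairo, Dubai, Hanoi, Tunis, Paris, Delhi]
Visit Cairo → queue [Dubai, Hanoi, Tunis, Paris, Delhi]
Visit Dubai → queue [Hanoi, Tunis, Paris, Delhi]
Visit Hanoi → queue [Tunis, Paris, Delhi]
Visit Tunis → queue [Paris, Delhi]
Visit Paris → queue [Delhi]
Visit Delhi → queue []

Vilnius, Seoul, Rabat, Porto, Oslo, Manila, Lima, Lagos, Bogota, Bern, Riga, Dakar, Cairo, Dubai, Hanoi, Tunis, Paris, Delhi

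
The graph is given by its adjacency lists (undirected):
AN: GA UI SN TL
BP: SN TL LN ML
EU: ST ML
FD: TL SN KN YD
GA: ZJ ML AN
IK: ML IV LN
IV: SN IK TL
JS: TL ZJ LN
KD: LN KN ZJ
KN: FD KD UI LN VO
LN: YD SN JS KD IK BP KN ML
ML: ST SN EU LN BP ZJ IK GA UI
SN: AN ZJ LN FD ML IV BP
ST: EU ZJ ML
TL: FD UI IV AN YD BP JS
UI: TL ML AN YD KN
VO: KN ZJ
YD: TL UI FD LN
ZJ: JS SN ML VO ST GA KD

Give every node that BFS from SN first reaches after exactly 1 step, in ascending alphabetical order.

Level 0: SN
Level 1: AN, BP, FD, IV, LN, ML, ZJ
Level 2: EU, GA, IK, JS, KD, KN, ST, TL, UI, VO, YD

AN, BP, FD, IV, LN, ML, ZJ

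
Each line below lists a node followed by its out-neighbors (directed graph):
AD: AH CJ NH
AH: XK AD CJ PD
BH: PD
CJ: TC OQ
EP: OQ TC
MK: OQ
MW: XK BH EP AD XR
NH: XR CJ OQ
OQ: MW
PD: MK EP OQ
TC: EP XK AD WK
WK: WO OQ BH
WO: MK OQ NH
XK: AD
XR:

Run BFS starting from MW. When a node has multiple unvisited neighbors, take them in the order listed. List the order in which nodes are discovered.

MW, XK, BH, EP, AD, XR, PD, OQ, TC, AH, CJ, NH, MK, WK, WO

Visit MW; enqueue XK, BH, EP, AD, XR → queue [XK, BH, EP, AD, XR]
Visit XK → queue [BH, EP, AD, XR]
Visit BH; enqueue PD → queue [EP, AD, XR, PD]
Visit EP; enqueue OQ, TC → queue [AD, XR, PD, OQ, TC]
Visit AD; enqueue AH, CJ, NH → queue [XR, PD, OQ, TC, AH, CJ, NH]
Visit XR → queue [PD, OQ, TC, AH, CJ, NH]
Visit PD; enqueue MK → queue [OQ, TC, AH, CJ, NH, MK]
Visit OQ → queue [TC, AH, CJ, NH, MK]
Visit TC; enqueue WK → queue [AH, CJ, NH, MK, WK]
Visit AH → queue [CJ, NH, MK, WK]
Visit CJ → queue [NH, MK, WK]
Visit NH → queue [MK, WK]
Visit MK → queue [WK]
Visit WK; enqueue WO → queue [WO]
Visit WO → queue []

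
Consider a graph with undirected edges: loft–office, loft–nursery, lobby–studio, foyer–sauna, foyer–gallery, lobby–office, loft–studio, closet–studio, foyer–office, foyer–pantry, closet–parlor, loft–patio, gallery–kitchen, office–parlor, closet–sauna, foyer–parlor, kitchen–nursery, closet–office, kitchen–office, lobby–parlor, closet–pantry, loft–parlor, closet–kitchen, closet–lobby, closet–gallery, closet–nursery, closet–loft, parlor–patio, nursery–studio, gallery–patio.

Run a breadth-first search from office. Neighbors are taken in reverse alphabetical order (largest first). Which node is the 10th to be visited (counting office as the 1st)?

Visit office; enqueue parlor, loft, lobby, kitchen, foyer, closet → queue [parlor, loft, lobby, kitchen, foyer, closet]
Visit parlor; enqueue patio → queue [loft, lobby, kitchen, foyer, closet, patio]
Visit loft; enqueue studio, nursery → queue [lobby, kitchen, foyer, closet, patio, studio, nursery]
Visit lobby → queue [kitchen, foyer, closet, patio, studio, nursery]
Visit kitchen; enqueue gallery → queue [foyer, closet, patio, studio, nursery, gallery]
Visit foyer; enqueue sauna, pantry → queue [closet, patio, studio, nursery, gallery, sauna, pantry]
Visit closet → queue [patio, studio, nursery, gallery, sauna, pantry]
Visit patio → queue [studio, nursery, gallery, sauna, pantry]
Visit studio → queue [nursery, gallery, sauna, pantry]
Visit nursery → queue [gallery, sauna, pantry]
Visit gallery → queue [sauna, pantry]
Visit sauna → queue [pantry]
Visit pantry → queue []

Visit order: office, parlor, loft, lobby, kitchen, foyer, closet, patio, studio, nursery, gallery, sauna, pantry

nursery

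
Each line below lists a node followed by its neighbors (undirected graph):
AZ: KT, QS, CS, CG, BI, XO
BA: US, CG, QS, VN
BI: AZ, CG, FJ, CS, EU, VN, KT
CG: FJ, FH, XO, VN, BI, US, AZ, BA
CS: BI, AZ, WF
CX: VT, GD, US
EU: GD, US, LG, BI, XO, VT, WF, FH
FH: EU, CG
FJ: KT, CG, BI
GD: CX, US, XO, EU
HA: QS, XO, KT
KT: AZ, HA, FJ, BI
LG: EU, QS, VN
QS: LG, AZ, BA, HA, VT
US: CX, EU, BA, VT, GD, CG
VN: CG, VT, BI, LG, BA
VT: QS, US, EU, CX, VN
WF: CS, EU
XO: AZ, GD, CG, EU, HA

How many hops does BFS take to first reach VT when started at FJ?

Level 0: FJ
Level 1: BI, CG, KT
Level 2: AZ, BA, CS, EU, FH, HA, US, VN, XO
Level 3: CX, GD, LG, QS, VT, WF
VT first appears at level 3.

3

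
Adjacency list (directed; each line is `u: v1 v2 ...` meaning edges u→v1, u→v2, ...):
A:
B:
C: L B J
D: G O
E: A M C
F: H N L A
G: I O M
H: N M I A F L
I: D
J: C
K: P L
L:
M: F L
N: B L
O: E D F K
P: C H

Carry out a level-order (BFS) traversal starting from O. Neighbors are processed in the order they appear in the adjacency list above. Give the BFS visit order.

O, E, D, F, K, A, M, C, G, H, N, L, P, B, J, I

Visit O; enqueue E, D, F, K → queue [E, D, F, K]
Visit E; enqueue A, M, C → queue [D, F, K, A, M, C]
Visit D; enqueue G → queue [F, K, A, M, C, G]
Visit F; enqueue H, N, L → queue [K, A, M, C, G, H, N, L]
Visit K; enqueue P → queue [A, M, C, G, H, N, L, P]
Visit A → queue [M, C, G, H, N, L, P]
Visit M → queue [C, G, H, N, L, P]
Visit C; enqueue B, J → queue [G, H, N, L, P, B, J]
Visit G; enqueue I → queue [H, N, L, P, B, J, I]
Visit H → queue [N, L, P, B, J, I]
Visit N → queue [L, P, B, J, I]
Visit L → queue [P, B, J, I]
Visit P → queue [B, J, I]
Visit B → queue [J, I]
Visit J → queue [I]
Visit I → queue []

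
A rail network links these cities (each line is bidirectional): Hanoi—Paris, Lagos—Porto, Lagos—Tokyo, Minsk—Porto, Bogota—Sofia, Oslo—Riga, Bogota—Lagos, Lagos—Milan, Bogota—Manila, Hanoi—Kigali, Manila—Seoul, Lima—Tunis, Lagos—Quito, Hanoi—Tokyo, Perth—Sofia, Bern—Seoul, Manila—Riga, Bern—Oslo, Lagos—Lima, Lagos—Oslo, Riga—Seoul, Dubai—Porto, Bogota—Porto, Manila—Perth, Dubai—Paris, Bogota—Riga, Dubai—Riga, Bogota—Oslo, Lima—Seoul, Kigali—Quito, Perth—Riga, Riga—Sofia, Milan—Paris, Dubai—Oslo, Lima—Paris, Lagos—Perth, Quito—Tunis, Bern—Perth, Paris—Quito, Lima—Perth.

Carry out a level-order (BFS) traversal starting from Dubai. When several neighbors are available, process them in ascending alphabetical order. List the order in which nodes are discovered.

Visit Dubai; enqueue Oslo, Paris, Porto, Riga → queue [Oslo, Paris, Porto, Riga]
Visit Oslo; enqueue Bern, Bogota, Lagos → queue [Paris, Porto, Riga, Bern, Bogota, Lagos]
Visit Paris; enqueue Hanoi, Lima, Milan, Quito → queue [Porto, Riga, Bern, Bogota, Lagos, Hanoi, Lima, Milan, Quito]
Visit Porto; enqueue Minsk → queue [Riga, Bern, Bogota, Lagos, Hanoi, Lima, Milan, Quito, Minsk]
Visit Riga; enqueue Manila, Perth, Seoul, Sofia → queue [Bern, Bogota, Lagos, Hanoi, Lima, Milan, Quito, Minsk, Manila, Perth, Seoul, Sofia]
Visit Bern → queue [Bogota, Lagos, Hanoi, Lima, Milan, Quito, Minsk, Manila, Perth, Seoul, Sofia]
Visit Bogota → queue [Lagos, Hanoi, Lima, Milan, Quito, Minsk, Manila, Perth, Seoul, Sofia]
Visit Lagos; enqueue Tokyo → queue [Hanoi, Lima, Milan, Quito, Minsk, Manila, Perth, Seoul, Sofia, Tokyo]
Visit Hanoi; enqueue Kigali → queue [Lima, Milan, Quito, Minsk, Manila, Perth, Seoul, Sofia, Tokyo, Kigali]
Visit Lima; enqueue Tunis → queue [Milan, Quito, Minsk, Manila, Perth, Seoul, Sofia, Tokyo, Kigali, Tunis]
Visit Milan → queue [Quito, Minsk, Manila, Perth, Seoul, Sofia, Tokyo, Kigali, Tunis]
Visit Quito → queue [Minsk, Manila, Perth, Seoul, Sofia, Tokyo, Kigali, Tunis]
Visit Minsk → queue [Manila, Perth, Seoul, Sofia, Tokyo, Kigali, Tunis]
Visit Manila → queue [Perth, Seoul, Sofia, Tokyo, Kigali, Tunis]
Visit Perth → queue [Seoul, Sofia, Tokyo, Kigali, Tunis]
Visit Seoul → queue [Sofia, Tokyo, Kigali, Tunis]
Visit Sofia → queue [Tokyo, Kigali, Tunis]
Visit Tokyo → queue [Kigali, Tunis]
Visit Kigali → queue [Tunis]
Visit Tunis → queue []

Dubai → Oslo → Paris → Porto → Riga → Bern → Bogota → Lagos → Hanoi → Lima → Milan → Quito → Minsk → Manila → Perth → Seoul → Sofia → Tokyo → Kigali → Tunis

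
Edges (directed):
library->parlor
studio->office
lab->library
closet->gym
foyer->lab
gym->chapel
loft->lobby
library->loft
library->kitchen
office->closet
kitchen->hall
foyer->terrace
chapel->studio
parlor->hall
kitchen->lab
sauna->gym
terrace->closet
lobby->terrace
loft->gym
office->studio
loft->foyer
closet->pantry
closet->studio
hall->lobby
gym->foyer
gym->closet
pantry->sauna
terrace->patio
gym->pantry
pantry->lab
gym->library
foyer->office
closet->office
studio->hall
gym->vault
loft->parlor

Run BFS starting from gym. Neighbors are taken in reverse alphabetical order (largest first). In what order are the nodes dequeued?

gym -> vault -> pantry -> library -> foyer -> closet -> chapel -> sauna -> lab -> parlor -> loft -> kitchen -> terrace -> office -> studio -> hall -> lobby -> patio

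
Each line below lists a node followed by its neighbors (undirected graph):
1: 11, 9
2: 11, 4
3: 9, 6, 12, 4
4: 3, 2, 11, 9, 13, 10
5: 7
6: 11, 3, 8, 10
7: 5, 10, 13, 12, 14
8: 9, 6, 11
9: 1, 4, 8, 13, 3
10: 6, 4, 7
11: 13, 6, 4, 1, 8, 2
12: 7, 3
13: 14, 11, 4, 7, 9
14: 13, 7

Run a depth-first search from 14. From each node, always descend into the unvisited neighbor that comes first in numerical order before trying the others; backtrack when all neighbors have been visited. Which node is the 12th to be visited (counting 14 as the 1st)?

8

Visit 14
14 → 7
7 → 5
7 → 10
10 → 4
4 → 2
2 → 11
11 → 1
1 → 9
9 → 3
3 → 6
6 → 8
3 → 12
9 → 13

Visit order: 14, 7, 5, 10, 4, 2, 11, 1, 9, 3, 6, 8, 12, 13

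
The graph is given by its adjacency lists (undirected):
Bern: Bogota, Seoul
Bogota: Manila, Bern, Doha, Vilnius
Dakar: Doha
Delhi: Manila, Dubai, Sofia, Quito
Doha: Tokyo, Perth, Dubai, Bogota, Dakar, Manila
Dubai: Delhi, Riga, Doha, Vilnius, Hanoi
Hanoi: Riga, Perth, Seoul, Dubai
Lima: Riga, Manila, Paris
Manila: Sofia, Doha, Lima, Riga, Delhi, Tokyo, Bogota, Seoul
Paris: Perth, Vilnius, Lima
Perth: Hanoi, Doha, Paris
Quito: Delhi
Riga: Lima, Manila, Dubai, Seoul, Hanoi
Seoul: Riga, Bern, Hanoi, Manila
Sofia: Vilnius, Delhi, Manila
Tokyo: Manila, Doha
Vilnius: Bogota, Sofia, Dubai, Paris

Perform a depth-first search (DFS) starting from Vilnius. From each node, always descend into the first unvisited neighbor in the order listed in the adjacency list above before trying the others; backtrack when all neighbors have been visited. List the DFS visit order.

Vilnius → Bogota → Manila → Sofia → Delhi → Dubai → Riga → Lima → Paris → Perth → Hanoi → Seoul → Bern → Doha → Tokyo → Dakar → Quito

Visit Vilnius
Vilnius → Bogota
Bogota → Manila
Manila → Sofia
Sofia → Delhi
Delhi → Dubai
Dubai → Riga
Riga → Lima
Lima → Paris
Paris → Perth
Perth → Hanoi
Hanoi → Seoul
Seoul → Bern
Perth → Doha
Doha → Tokyo
Doha → Dakar
Delhi → Quito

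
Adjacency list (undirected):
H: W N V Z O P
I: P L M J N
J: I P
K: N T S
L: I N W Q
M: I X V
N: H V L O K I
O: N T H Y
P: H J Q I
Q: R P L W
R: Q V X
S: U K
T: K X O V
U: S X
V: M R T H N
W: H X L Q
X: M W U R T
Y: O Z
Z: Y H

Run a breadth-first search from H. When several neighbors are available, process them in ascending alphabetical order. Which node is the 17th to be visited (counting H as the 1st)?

Visit H; enqueue N, O, P, V, W, Z → queue [N, O, P, V, W, Z]
Visit N; enqueue I, K, L → queue [O, P, V, W, Z, I, K, L]
Visit O; enqueue T, Y → queue [P, V, W, Z, I, K, L, T, Y]
Visit P; enqueue J, Q → queue [V, W, Z, I, K, L, T, Y, J, Q]
Visit V; enqueue M, R → queue [W, Z, I, K, L, T, Y, J, Q, M, R]
Visit W; enqueue X → queue [Z, I, K, L, T, Y, J, Q, M, R, X]
Visit Z → queue [I, K, L, T, Y, J, Q, M, R, X]
Visit I → queue [K, L, T, Y, J, Q, M, R, X]
Visit K; enqueue S → queue [L, T, Y, J, Q, M, R, X, S]
Visit L → queue [T, Y, J, Q, M, R, X, S]
Visit T → queue [Y, J, Q, M, R, X, S]
Visit Y → queue [J, Q, M, R, X, S]
Visit J → queue [Q, M, R, X, S]
Visit Q → queue [M, R, X, S]
Visit M → queue [R, X, S]
Visit R → queue [X, S]
Visit X; enqueue U → queue [S, U]
Visit S → queue [U]
Visit U → queue []

Visit order: H, N, O, P, V, W, Z, I, K, L, T, Y, J, Q, M, R, X, S, U

X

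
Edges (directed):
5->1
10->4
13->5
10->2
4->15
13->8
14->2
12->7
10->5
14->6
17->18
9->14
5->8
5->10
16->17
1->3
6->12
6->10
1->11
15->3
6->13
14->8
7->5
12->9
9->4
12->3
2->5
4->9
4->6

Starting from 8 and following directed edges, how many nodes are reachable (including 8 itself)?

1

BFS from 8 visits: 8
Reachable nodes: 1 of 18 total.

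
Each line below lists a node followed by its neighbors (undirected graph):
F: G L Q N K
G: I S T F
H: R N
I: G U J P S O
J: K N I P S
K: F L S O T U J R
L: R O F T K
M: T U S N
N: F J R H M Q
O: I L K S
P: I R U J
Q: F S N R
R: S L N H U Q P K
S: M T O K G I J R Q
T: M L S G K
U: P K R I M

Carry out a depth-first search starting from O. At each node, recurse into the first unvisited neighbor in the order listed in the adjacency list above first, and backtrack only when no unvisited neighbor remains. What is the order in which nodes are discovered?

Visit O
O → I
I → G
G → S
S → M
M → T
T → L
L → R
R → N
N → F
F → Q
F → K
K → U
U → P
P → J
N → H

O, I, G, S, M, T, L, R, N, F, Q, K, U, P, J, H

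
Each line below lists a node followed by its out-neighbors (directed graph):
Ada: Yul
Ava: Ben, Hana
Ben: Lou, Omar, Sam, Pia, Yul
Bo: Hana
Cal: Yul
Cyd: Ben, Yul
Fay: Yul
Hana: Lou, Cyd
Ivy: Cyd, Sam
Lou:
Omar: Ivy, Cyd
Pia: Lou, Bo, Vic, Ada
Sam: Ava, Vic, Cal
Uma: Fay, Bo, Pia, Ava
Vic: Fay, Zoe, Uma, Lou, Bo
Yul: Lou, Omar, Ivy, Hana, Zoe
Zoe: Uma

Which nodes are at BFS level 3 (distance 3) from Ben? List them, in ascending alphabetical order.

Fay, Uma

Level 0: Ben
Level 1: Lou, Omar, Pia, Sam, Yul
Level 2: Ada, Ava, Bo, Cal, Cyd, Hana, Ivy, Vic, Zoe
Level 3: Fay, Uma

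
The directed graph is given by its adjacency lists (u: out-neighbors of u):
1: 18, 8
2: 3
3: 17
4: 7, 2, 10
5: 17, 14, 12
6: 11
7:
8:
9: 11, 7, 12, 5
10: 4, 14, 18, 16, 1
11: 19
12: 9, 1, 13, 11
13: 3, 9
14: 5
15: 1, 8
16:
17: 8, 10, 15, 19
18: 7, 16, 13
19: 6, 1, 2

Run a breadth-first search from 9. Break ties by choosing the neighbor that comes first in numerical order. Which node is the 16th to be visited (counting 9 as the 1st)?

Visit 9; enqueue 5, 7, 11, 12 → queue [5, 7, 11, 12]
Visit 5; enqueue 14, 17 → queue [7, 11, 12, 14, 17]
Visit 7 → queue [11, 12, 14, 17]
Visit 11; enqueue 19 → queue [12, 14, 17, 19]
Visit 12; enqueue 1, 13 → queue [14, 17, 19, 1, 13]
Visit 14 → queue [17, 19, 1, 13]
Visit 17; enqueue 8, 10, 15 → queue [19, 1, 13, 8, 10, 15]
Visit 19; enqueue 2, 6 → queue [1, 13, 8, 10, 15, 2, 6]
Visit 1; enqueue 18 → queue [13, 8, 10, 15, 2, 6, 18]
Visit 13; enqueue 3 → queue [8, 10, 15, 2, 6, 18, 3]
Visit 8 → queue [10, 15, 2, 6, 18, 3]
Visit 10; enqueue 4, 16 → queue [15, 2, 6, 18, 3, 4, 16]
Visit 15 → queue [2, 6, 18, 3, 4, 16]
Visit 2 → queue [6, 18, 3, 4, 16]
Visit 6 → queue [18, 3, 4, 16]
Visit 18 → queue [3, 4, 16]
Visit 3 → queue [4, 16]
Visit 4 → queue [16]
Visit 16 → queue []

Visit order: 9, 5, 7, 11, 12, 14, 17, 19, 1, 13, 8, 10, 15, 2, 6, 18, 3, 4, 16

18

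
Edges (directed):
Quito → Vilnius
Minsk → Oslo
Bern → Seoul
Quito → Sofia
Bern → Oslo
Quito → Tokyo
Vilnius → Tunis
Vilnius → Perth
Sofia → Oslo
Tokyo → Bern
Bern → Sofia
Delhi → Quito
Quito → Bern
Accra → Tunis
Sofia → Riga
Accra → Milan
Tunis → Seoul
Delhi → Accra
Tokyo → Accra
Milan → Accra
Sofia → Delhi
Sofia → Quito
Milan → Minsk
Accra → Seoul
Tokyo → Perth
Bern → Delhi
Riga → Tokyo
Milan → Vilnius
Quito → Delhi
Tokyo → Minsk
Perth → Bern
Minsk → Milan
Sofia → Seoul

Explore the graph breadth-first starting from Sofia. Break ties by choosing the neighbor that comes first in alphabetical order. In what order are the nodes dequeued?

Sofia Delhi Oslo Quito Riga Seoul Accra Bern Tokyo Vilnius Milan Tunis Minsk Perth

Visit Sofia; enqueue Delhi, Oslo, Quito, Riga, Seoul → queue [Delhi, Oslo, Quito, Riga, Seoul]
Visit Delhi; enqueue Accra → queue [Oslo, Quito, Riga, Seoul, Accra]
Visit Oslo → queue [Quito, Riga, Seoul, Accra]
Visit Quito; enqueue Bern, Tokyo, Vilnius → queue [Riga, Seoul, Accra, Bern, Tokyo, Vilnius]
Visit Riga → queue [Seoul, Accra, Bern, Tokyo, Vilnius]
Visit Seoul → queue [Accra, Bern, Tokyo, Vilnius]
Visit Accra; enqueue Milan, Tunis → queue [Bern, Tokyo, Vilnius, Milan, Tunis]
Visit Bern → queue [Tokyo, Vilnius, Milan, Tunis]
Visit Tokyo; enqueue Minsk, Perth → queue [Vilnius, Milan, Tunis, Minsk, Perth]
Visit Vilnius → queue [Milan, Tunis, Minsk, Perth]
Visit Milan → queue [Tunis, Minsk, Perth]
Visit Tunis → queue [Minsk, Perth]
Visit Minsk → queue [Perth]
Visit Perth → queue []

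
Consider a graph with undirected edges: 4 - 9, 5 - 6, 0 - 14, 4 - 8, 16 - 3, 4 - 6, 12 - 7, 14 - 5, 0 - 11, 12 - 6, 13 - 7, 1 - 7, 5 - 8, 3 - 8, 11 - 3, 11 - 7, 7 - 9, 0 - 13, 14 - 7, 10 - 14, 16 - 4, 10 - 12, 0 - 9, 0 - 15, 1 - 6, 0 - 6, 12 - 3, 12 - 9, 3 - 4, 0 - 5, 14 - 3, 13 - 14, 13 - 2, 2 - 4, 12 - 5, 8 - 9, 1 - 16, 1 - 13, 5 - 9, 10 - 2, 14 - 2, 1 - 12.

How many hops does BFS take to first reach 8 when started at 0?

Level 0: 0
Level 1: 5, 6, 9, 11, 13, 14, 15
Level 2: 1, 2, 3, 4, 7, 8, 10, 12
Level 3: 16
8 first appears at level 2.

2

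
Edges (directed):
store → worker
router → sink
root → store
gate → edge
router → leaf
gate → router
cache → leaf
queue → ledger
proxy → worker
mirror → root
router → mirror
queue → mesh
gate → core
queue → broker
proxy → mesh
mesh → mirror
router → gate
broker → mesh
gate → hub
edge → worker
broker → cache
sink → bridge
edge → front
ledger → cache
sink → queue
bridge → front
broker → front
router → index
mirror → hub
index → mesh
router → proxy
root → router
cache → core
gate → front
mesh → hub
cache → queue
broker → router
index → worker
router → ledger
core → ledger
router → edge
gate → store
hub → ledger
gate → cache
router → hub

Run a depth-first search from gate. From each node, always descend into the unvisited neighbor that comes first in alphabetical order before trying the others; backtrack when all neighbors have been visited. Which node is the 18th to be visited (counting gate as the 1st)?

Visit gate
gate → cache
cache → core
core → ledger
cache → leaf
cache → queue
queue → broker
broker → front
broker → mesh
mesh → hub
mesh → mirror
mirror → root
root → router
router → edge
edge → worker
router → index
router → proxy
router → sink
sink → bridge
root → store

Visit order: gate, cache, core, ledger, leaf, queue, broker, front, mesh, hub, mirror, root, router, edge, worker, index, proxy, sink, bridge, store

sink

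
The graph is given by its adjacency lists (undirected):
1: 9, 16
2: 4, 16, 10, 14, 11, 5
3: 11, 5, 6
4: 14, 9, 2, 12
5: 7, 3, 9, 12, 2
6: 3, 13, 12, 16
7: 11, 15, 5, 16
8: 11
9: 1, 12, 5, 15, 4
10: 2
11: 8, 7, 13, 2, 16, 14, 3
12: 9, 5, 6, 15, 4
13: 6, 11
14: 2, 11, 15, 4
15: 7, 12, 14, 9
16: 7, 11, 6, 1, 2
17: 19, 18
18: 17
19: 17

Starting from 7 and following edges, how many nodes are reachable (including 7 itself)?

BFS from 7 visits: 7, 16, 15, 11, 5, 6, 2, 1, 14, 12, 9, 13, 8, 3, 10, 4
Reachable nodes: 16 of 19 total.

16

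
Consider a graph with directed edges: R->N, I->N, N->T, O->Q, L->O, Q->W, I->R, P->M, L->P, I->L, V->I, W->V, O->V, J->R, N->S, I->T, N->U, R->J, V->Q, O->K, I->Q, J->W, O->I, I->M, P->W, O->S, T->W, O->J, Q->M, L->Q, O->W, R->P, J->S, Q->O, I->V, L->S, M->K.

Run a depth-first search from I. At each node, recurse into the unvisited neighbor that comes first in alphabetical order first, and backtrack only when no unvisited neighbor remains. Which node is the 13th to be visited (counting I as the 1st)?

Visit I
I → L
L → O
O → J
J → R
R → N
N → S
N → T
T → W
W → V
V → Q
Q → M
M → K
N → U
R → P

Visit order: I, L, O, J, R, N, S, T, W, V, Q, M, K, U, P

K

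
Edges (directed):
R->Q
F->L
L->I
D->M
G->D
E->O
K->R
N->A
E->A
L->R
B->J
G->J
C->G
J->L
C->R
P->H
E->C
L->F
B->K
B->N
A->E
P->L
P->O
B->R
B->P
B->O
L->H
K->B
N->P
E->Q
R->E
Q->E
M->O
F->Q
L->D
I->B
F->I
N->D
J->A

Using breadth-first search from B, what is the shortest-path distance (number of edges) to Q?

2

Level 0: B
Level 1: J, K, N, O, P, R
Level 2: A, D, E, H, L, Q
Level 3: C, F, I, M
Level 4: G
Q first appears at level 2.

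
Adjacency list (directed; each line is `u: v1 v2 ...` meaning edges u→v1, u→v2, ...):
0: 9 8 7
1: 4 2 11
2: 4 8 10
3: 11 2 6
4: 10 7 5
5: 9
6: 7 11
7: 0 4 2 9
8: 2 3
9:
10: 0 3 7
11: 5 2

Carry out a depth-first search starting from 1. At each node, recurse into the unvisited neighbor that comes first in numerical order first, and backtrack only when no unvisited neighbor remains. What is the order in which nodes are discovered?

1 -> 2 -> 4 -> 5 -> 9 -> 7 -> 0 -> 8 -> 3 -> 6 -> 11 -> 10

Visit 1
1 → 2
2 → 4
4 → 5
5 → 9
4 → 7
7 → 0
0 → 8
8 → 3
3 → 6
6 → 11
4 → 10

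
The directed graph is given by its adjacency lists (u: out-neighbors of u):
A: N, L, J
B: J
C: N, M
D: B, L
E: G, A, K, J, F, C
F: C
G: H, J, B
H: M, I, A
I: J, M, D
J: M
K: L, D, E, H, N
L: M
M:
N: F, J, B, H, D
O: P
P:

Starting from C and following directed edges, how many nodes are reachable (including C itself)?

11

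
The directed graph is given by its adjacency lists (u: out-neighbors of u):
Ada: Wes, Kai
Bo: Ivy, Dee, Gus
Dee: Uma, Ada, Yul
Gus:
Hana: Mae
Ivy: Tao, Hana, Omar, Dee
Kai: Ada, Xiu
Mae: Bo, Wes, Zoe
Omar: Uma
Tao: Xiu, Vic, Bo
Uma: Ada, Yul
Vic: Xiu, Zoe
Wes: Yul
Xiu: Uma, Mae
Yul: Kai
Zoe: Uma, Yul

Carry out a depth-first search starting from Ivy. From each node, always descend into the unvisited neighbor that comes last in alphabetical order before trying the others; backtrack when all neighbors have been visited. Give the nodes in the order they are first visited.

Ivy Tao Xiu Uma Yul Kai Ada Wes Mae Zoe Bo Gus Dee Vic Omar Hana

Visit Ivy
Ivy → Tao
Tao → Xiu
Xiu → Uma
Uma → Yul
Yul → Kai
Kai → Ada
Ada → Wes
Xiu → Mae
Mae → Zoe
Mae → Bo
Bo → Gus
Bo → Dee
Tao → Vic
Ivy → Omar
Ivy → Hana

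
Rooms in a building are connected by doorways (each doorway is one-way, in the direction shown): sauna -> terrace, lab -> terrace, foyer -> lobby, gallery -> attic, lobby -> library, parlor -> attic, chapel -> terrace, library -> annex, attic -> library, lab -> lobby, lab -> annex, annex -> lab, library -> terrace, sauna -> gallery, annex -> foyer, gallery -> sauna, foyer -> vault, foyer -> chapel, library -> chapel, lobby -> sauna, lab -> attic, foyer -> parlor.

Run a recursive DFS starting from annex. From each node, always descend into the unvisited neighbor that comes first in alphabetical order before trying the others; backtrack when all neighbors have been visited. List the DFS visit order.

annex -> foyer -> chapel -> terrace -> lobby -> library -> sauna -> gallery -> attic -> parlor -> vault -> lab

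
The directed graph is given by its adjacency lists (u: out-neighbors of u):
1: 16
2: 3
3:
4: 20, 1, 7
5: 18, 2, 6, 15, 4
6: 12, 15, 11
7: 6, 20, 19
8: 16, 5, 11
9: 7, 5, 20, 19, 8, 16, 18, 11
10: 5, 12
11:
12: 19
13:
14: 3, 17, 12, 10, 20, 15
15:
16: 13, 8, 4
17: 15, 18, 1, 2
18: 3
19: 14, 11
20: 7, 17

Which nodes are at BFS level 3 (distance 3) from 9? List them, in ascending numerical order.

Level 0: 9
Level 1: 5, 7, 8, 11, 16, 18, 19, 20
Level 2: 2, 3, 4, 6, 13, 14, 15, 17
Level 3: 1, 10, 12

1, 10, 12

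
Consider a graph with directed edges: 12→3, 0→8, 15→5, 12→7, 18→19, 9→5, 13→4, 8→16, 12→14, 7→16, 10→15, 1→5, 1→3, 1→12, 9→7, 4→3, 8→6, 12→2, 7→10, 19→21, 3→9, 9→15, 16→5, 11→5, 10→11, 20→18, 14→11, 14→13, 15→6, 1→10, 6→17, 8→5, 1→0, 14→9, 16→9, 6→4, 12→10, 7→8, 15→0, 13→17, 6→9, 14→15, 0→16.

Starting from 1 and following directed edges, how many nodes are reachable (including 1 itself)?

18

BFS from 1 visits: 1, 0, 3, 5, 10, 12, 8, 16, 9, 11, 15, 2, 7, 14, 6, 13, 4, 17
Reachable nodes: 18 of 22 total.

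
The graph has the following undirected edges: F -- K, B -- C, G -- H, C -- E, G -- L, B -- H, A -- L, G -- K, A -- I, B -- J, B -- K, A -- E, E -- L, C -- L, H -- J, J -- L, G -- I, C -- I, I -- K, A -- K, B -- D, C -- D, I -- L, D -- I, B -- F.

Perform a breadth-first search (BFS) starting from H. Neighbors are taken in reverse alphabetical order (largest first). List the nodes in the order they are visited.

Visit H; enqueue J, G, B → queue [J, G, B]
Visit J; enqueue L → queue [G, B, L]
Visit G; enqueue K, I → queue [B, L, K, I]
Visit B; enqueue F, D, C → queue [L, K, I, F, D, C]
Visit L; enqueue E, A → queue [K, I, F, D, C, E, A]
Visit K → queue [I, F, D, C, E, A]
Visit I → queue [F, D, C, E, A]
Visit F → queue [D, C, E, A]
Visit D → queue [C, E, A]
Visit C → queue [E, A]
Visit E → queue [A]
Visit A → queue []

H J G B L K I F D C E A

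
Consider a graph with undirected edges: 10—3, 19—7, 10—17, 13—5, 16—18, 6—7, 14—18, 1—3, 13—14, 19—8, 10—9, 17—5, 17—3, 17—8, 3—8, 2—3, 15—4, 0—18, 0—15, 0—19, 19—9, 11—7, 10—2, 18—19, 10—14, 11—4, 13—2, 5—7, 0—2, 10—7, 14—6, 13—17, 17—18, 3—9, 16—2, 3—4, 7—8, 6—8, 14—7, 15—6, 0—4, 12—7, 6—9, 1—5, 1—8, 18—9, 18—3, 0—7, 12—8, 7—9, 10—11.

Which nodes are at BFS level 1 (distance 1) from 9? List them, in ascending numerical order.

3, 6, 7, 10, 18, 19

Level 0: 9
Level 1: 3, 6, 7, 10, 18, 19
Level 2: 0, 1, 2, 4, 5, 8, 11, 12, 14, 15, 16, 17
Level 3: 13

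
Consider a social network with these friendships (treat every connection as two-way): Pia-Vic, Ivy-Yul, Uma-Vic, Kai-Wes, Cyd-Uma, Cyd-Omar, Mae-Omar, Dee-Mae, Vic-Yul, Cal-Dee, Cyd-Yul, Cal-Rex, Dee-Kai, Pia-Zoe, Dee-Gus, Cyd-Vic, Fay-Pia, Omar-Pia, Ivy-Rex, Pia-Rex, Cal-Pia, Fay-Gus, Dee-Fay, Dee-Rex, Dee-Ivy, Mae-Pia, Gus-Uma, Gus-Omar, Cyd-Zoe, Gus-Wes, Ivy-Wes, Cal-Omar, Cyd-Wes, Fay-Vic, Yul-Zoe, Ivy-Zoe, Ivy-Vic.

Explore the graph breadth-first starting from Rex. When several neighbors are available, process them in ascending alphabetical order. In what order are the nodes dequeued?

Visit Rex; enqueue Cal, Dee, Ivy, Pia → queue [Cal, Dee, Ivy, Pia]
Visit Cal; enqueue Omar → queue [Dee, Ivy, Pia, Omar]
Visit Dee; enqueue Fay, Gus, Kai, Mae → queue [Ivy, Pia, Omar, Fay, Gus, Kai, Mae]
Visit Ivy; enqueue Vic, Wes, Yul, Zoe → queue [Pia, Omar, Fay, Gus, Kai, Mae, Vic, Wes, Yul, Zoe]
Visit Pia → queue [Omar, Fay, Gus, Kai, Mae, Vic, Wes, Yul, Zoe]
Visit Omar; enqueue Cyd → queue [Fay, Gus, Kai, Mae, Vic, Wes, Yul, Zoe, Cyd]
Visit Fay → queue [Gus, Kai, Mae, Vic, Wes, Yul, Zoe, Cyd]
Visit Gus; enqueue Uma → queue [Kai, Mae, Vic, Wes, Yul, Zoe, Cyd, Uma]
Visit Kai → queue [Mae, Vic, Wes, Yul, Zoe, Cyd, Uma]
Visit Mae → queue [Vic, Wes, Yul, Zoe, Cyd, Uma]
Visit Vic → queue [Wes, Yul, Zoe, Cyd, Uma]
Visit Wes → queue [Yul, Zoe, Cyd, Uma]
Visit Yul → queue [Zoe, Cyd, Uma]
Visit Zoe → queue [Cyd, Uma]
Visit Cyd → queue [Uma]
Visit Uma → queue []

Rex -> Cal -> Dee -> Ivy -> Pia -> Omar -> Fay -> Gus -> Kai -> Mae -> Vic -> Wes -> Yul -> Zoe -> Cyd -> Uma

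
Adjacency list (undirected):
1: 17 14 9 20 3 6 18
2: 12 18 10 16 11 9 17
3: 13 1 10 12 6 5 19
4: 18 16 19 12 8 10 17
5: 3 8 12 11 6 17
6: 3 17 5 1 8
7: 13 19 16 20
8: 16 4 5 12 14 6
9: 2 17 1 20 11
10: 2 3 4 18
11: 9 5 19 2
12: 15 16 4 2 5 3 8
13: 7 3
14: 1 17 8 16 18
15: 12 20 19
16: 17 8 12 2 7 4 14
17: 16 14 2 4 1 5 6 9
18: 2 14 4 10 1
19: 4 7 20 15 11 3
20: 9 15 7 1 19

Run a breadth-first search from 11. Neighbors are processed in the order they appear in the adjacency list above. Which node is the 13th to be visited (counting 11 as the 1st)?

Visit 11; enqueue 9, 5, 19, 2 → queue [9, 5, 19, 2]
Visit 9; enqueue 17, 1, 20 → queue [5, 19, 2, 17, 1, 20]
Visit 5; enqueue 3, 8, 12, 6 → queue [19, 2, 17, 1, 20, 3, 8, 12, 6]
Visit 19; enqueue 4, 7, 15 → queue [2, 17, 1, 20, 3, 8, 12, 6, 4, 7, 15]
Visit 2; enqueue 18, 10, 16 → queue [17, 1, 20, 3, 8, 12, 6, 4, 7, 15, 18, 10, 16]
Visit 17; enqueue 14 → queue [1, 20, 3, 8, 12, 6, 4, 7, 15, 18, 10, 16, 14]
Visit 1 → queue [20, 3, 8, 12, 6, 4, 7, 15, 18, 10, 16, 14]
Visit 20 → queue [3, 8, 12, 6, 4, 7, 15, 18, 10, 16, 14]
Visit 3; enqueue 13 → queue [8, 12, 6, 4, 7, 15, 18, 10, 16, 14, 13]
Visit 8 → queue [12, 6, 4, 7, 15, 18, 10, 16, 14, 13]
Visit 12 → queue [6, 4, 7, 15, 18, 10, 16, 14, 13]
Visit 6 → queue [4, 7, 15, 18, 10, 16, 14, 13]
Visit 4 → queue [7, 15, 18, 10, 16, 14, 13]
Visit 7 → queue [15, 18, 10, 16, 14, 13]
Visit 15 → queue [18, 10, 16, 14, 13]
Visit 18 → queue [10, 16, 14, 13]
Visit 10 → queue [16, 14, 13]
Visit 16 → queue [14, 13]
Visit 14 → queue [13]
Visit 13 → queue []

Visit order: 11, 9, 5, 19, 2, 17, 1, 20, 3, 8, 12, 6, 4, 7, 15, 18, 10, 16, 14, 13

4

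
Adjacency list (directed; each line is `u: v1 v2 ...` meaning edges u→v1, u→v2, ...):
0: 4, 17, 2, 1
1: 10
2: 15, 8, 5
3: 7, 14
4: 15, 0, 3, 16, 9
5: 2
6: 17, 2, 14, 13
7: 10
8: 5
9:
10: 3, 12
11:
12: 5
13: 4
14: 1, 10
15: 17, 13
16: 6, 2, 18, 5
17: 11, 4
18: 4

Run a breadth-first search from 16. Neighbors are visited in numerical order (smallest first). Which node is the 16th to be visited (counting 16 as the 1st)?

3

Visit 16; enqueue 2, 5, 6, 18 → queue [2, 5, 6, 18]
Visit 2; enqueue 8, 15 → queue [5, 6, 18, 8, 15]
Visit 5 → queue [6, 18, 8, 15]
Visit 6; enqueue 13, 14, 17 → queue [18, 8, 15, 13, 14, 17]
Visit 18; enqueue 4 → queue [8, 15, 13, 14, 17, 4]
Visit 8 → queue [15, 13, 14, 17, 4]
Visit 15 → queue [13, 14, 17, 4]
Visit 13 → queue [14, 17, 4]
Visit 14; enqueue 1, 10 → queue [17, 4, 1, 10]
Visit 17; enqueue 11 → queue [4, 1, 10, 11]
Visit 4; enqueue 0, 3, 9 → queue [1, 10, 11, 0, 3, 9]
Visit 1 → queue [10, 11, 0, 3, 9]
Visit 10; enqueue 12 → queue [11, 0, 3, 9, 12]
Visit 11 → queue [0, 3, 9, 12]
Visit 0 → queue [3, 9, 12]
Visit 3; enqueue 7 → queue [9, 12, 7]
Visit 9 → queue [12, 7]
Visit 12 → queue [7]
Visit 7 → queue []

Visit order: 16, 2, 5, 6, 18, 8, 15, 13, 14, 17, 4, 1, 10, 11, 0, 3, 9, 12, 7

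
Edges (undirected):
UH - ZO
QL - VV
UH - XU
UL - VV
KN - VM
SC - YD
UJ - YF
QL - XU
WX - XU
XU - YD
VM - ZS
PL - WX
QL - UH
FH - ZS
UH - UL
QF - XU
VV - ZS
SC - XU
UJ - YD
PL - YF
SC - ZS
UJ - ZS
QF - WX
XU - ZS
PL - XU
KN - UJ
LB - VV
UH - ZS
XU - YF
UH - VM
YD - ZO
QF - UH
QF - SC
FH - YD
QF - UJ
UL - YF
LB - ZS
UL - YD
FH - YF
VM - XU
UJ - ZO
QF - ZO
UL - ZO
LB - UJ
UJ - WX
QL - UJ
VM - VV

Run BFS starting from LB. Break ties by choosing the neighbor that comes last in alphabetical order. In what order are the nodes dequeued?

LB ZS VV UJ XU VM UH SC FH UL QL ZO YF YD WX QF KN PL

Visit LB; enqueue ZS, VV, UJ → queue [ZS, VV, UJ]
Visit ZS; enqueue XU, VM, UH, SC, FH → queue [VV, UJ, XU, VM, UH, SC, FH]
Visit VV; enqueue UL, QL → queue [UJ, XU, VM, UH, SC, FH, UL, QL]
Visit UJ; enqueue ZO, YF, YD, WX, QF, KN → queue [XU, VM, UH, SC, FH, UL, QL, ZO, YF, YD, WX, QF, KN]
Visit XU; enqueue PL → queue [VM, UH, SC, FH, UL, QL, ZO, YF, YD, WX, QF, KN, PL]
Visit VM → queue [UH, SC, FH, UL, QL, ZO, YF, YD, WX, QF, KN, PL]
Visit UH → queue [SC, FH, UL, QL, ZO, YF, YD, WX, QF, KN, PL]
Visit SC → queue [FH, UL, QL, ZO, YF, YD, WX, QF, KN, PL]
Visit FH → queue [UL, QL, ZO, YF, YD, WX, QF, KN, PL]
Visit UL → queue [QL, ZO, YF, YD, WX, QF, KN, PL]
Visit QL → queue [ZO, YF, YD, WX, QF, KN, PL]
Visit ZO → queue [YF, YD, WX, QF, KN, PL]
Visit YF → queue [YD, WX, QF, KN, PL]
Visit YD → queue [WX, QF, KN, PL]
Visit WX → queue [QF, KN, PL]
Visit QF → queue [KN, PL]
Visit KN → queue [PL]
Visit PL → queue []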